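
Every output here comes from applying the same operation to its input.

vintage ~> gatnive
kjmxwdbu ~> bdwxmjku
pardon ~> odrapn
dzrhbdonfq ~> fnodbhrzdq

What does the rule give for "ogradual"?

What's happening: move the last character to the front, then reverse the string.
Applying that to "ogradual" gives "audargol".

audargol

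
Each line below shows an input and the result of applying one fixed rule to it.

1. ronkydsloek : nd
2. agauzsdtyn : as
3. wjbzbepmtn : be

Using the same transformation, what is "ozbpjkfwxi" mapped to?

In each case the input is transformed by: delete the last 3 characters, then keep one character in every 3, starting at position 3 (positions 3rd, 6th, 9th, ...).
On "ozbpjkfwxi": the first step gives "ozbpjkf", and the second then gives "bk".
(Check on "wjbzbepmtn": → "wjbzbep" → "be" ✓)

bk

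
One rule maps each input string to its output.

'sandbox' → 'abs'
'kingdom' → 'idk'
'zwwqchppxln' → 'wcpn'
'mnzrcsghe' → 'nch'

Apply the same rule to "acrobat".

Looking at the pairs, the operation is to move the first character to the end, then keep one character in every 3, starting at position 1 (positions 1st, 4th, 7th, ...).
"acrobat" → "crobata" → "cba".

cba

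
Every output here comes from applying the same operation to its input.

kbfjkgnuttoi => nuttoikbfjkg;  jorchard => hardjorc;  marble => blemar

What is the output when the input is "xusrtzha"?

tzhaxusr

In each case the input is transformed by: swap the front and back halves of the string.
"xusrtzha" → "tzhaxusr".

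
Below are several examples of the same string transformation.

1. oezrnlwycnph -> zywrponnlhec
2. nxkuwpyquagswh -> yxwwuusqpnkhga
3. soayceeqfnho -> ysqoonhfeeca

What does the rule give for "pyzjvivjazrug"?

Looking at the pairs, the operation is to sort the characters into reverse alphabetical order.
Applying that to "pyzjvivjazrug" gives "zzyvvurpjjiga".

zzyvvurpjjiga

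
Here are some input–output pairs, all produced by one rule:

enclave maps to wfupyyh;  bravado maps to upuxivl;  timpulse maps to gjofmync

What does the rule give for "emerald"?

Rule — move the first 2 characters to the end (rotate left by 2), then shift every letter 6 places backward in the alphabet (wrapping around).
"emerald" → "eraldem" → "ylufxyg".

ylufxyg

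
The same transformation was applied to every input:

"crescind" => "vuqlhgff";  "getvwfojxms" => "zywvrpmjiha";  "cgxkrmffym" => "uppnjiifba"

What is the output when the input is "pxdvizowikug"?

The pattern: shift every letter 3 places forward in the alphabet (wrapping around), then sort the characters into reverse alphabetical order.
Starting from "pxdvizowikug": after the first operation, "sagylcrzlnxj"; after the second, "zyxsrnlljgca".

zyxsrnlljgca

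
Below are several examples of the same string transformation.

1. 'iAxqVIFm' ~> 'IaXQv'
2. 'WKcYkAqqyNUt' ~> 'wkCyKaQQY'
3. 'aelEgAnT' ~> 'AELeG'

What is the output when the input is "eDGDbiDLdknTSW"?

Each output is the input with this applied: flip the case of every letter, then delete the last 3 characters.
"eDGDbiDLdknTSW" → "EdgdBIdlDKNtsw" → "EdgdBIdlDKN".

EdgdBIdlDKN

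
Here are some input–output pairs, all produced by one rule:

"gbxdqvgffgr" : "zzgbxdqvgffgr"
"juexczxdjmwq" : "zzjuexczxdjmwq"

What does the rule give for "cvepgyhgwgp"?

zzcvepgyhgwgp

What's happening: prepend "zz".
On "cvepgyhgwgp" that produces "zzcvepgyhgwgp".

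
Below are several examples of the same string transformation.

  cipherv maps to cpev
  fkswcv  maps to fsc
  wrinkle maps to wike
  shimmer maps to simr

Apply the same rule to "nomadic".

Each output is the input with this applied: keep every other character starting from the first (positions 1st, 3rd, 5th, ...).
So "nomadic" becomes "nmdc".

nmdc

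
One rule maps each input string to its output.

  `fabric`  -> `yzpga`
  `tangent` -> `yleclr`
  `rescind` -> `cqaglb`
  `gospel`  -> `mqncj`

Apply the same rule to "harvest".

The pattern: delete the first character, then shift every letter 2 places backward in the alphabet (wrapping around).
Starting from "harvest": after the first operation, "arvest"; after the second, "yptcqr".

yptcqr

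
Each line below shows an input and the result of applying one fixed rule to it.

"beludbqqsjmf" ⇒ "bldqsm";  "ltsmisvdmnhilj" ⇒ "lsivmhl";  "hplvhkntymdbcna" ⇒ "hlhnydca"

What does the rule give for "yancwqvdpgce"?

The pattern: keep every other character starting from the first (positions 1st, 3rd, 5th, ...).
On "yancwqvdpgce" that produces "ynwvpc".

ynwvpc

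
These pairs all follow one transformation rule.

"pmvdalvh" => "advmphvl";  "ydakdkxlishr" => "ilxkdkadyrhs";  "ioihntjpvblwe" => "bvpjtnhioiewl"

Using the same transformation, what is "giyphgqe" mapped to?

hpyigeqg

In each case the input is transformed by: move the last 3 characters to the front (rotate right by 3), then reverse the string.
Starting from "giyphgqe": after the first operation, "gqegiyph"; after the second, "hpyigeqg".
(Check on "pmvdalvh": → "lvhpmvda" → "advmphvl" ✓)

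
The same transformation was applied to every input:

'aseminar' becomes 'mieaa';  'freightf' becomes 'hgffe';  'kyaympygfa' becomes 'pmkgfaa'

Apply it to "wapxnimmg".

nmmiga

Each output is the input with this applied: sort the characters into reverse alphabetical order, then delete the first 3 characters.
On "wapxnimmg" that produces "nmmiga".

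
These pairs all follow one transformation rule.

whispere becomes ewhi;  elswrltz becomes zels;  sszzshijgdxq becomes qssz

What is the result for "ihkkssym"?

mihk

The transformation: move the first 3 characters to the end (rotate left by 3), then keep only the last 4 characters.
On "ihkkssym": the first step gives "kssymihk", and the second then gives "mihk".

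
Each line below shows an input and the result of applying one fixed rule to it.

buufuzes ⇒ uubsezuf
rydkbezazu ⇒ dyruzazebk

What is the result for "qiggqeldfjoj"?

giqjojfdleqg

The rule is to move the first 3 characters to the end (rotate left by 3), then reverse the string.
On "qiggqeldfjoj": the first step gives "gqeldfjojqig", and the second then gives "giqjojfdleqg".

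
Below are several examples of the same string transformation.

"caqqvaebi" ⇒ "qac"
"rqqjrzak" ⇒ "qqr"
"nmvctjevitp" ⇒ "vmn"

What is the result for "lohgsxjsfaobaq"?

hol

Rule — reverse the string, then keep only the last 3 characters.
On "lohgsxjsfaobaq": the first step gives "qaboafsjxsghol", and the second then gives "hol".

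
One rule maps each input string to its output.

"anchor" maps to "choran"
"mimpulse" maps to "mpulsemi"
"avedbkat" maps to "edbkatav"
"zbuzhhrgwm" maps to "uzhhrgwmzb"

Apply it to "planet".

anetpl

In each case the input is transformed by: move the first 2 characters to the end (rotate left by 2).
For "planet" the result is "anetpl".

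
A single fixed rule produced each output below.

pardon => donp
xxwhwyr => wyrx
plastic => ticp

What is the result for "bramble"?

bleb

The rule is to move the first character to the end, then keep only the last 4 characters.
For "bramble", step one produces "rambleb"; step two turns that into "bleb".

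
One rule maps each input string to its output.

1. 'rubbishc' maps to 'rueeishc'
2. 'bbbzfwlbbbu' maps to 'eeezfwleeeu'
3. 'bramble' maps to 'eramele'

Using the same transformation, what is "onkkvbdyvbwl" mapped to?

onkkvedyvewl

Looking at the pairs, the operation is to replace every "b" with "e".
For "onkkvbdyvbwl" the result is "onkkvedyvewl".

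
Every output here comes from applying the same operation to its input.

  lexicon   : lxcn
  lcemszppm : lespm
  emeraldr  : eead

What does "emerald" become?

eead

The rule is to keep every other character starting from the first (positions 1st, 3rd, 5th, ...).
"emerald" → "eead".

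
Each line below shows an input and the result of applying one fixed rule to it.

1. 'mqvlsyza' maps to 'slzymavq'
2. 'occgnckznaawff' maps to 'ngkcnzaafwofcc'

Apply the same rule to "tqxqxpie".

What's happening: move the first 3 characters to the end (rotate left by 3), then swap each adjacent pair of characters (1↔2, 3↔4, ...).
Working it through for "tqxqxpie": intermediate "qxpietqx", final "xqiptexq".

xqiptexq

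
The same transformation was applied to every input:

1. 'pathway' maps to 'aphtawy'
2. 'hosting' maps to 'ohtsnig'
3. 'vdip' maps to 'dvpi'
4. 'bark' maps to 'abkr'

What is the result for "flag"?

lfga

What's happening: swap each adjacent pair of characters (1↔2, 3↔4, ...).
Doing the same to "flag": "lfga".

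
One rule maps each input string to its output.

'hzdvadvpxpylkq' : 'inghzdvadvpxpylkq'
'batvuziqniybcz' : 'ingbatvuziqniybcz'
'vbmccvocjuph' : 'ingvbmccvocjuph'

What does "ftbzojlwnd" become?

The transformation: prepend "ing".
For "ftbzojlwnd" the result is "ingftbzojlwnd".

ingftbzojlwnd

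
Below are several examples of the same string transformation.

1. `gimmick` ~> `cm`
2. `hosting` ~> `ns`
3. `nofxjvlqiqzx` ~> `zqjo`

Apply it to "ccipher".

ei

The pattern: reverse the string, then keep one character in every 3, starting at position 2 (positions 2nd, 5th, 8th, ...).
On "ccipher" that produces "ei".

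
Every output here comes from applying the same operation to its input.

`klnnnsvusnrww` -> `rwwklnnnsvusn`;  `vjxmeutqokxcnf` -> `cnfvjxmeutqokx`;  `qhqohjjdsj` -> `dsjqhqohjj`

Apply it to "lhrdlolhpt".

hptlhrdlol

Rule — move the last 3 characters to the front (rotate right by 3).
So "lhrdlolhpt" becomes "hptlhrdlol".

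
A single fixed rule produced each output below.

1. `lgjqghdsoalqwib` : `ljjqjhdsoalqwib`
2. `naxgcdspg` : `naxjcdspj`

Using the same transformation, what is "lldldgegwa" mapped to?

In each case the input is transformed by: replace every "g" with "j".
So "lldldgegwa" becomes "lldldjejwa".

lldldjejwa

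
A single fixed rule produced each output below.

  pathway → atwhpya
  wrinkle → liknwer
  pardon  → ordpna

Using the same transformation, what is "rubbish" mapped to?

The rule is to take characters alternately from the front and the back (1st, last, 2nd, 2nd-last, ...), then move the first 3 characters to the end (rotate left by 3).
Applying both steps to "rubbish": "rhusbib", then "sbibrhu".
(Check on "wrinkle": → "werlikn" → "liknwer" ✓)

sbibrhu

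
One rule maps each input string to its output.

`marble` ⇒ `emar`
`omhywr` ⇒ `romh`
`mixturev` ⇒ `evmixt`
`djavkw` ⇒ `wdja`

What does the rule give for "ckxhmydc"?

dcckxh

Rule — swap the front and back halves of the string, then delete the first 2 characters.
Working it through for "ckxhmydc": intermediate "mydcckxh", final "dcckxh".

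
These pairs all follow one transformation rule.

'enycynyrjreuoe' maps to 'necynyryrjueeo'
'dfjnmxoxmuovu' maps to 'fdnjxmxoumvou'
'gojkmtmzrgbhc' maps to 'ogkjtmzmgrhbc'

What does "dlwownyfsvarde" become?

ldownwfyvsraed

The transformation: swap each adjacent pair of characters (1↔2, 3↔4, ...).
So "dlwownyfsvarde" becomes "ldownwfyvsraed".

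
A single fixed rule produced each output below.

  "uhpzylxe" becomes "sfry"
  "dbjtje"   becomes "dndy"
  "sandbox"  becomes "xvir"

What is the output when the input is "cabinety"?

What's happening: shift every letter 6 places backward in the alphabet (wrapping around), then keep only the last 4 characters.
Working it through for "cabinety": intermediate "wuvchyns", final "hyns".

hyns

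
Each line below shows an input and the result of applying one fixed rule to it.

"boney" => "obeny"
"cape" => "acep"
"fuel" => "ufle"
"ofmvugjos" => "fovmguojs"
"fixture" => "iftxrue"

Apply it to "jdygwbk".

djgybwk

The transformation: swap each adjacent pair of characters (1↔2, 3↔4, ...).
"jdygwbk" → "djgybwk".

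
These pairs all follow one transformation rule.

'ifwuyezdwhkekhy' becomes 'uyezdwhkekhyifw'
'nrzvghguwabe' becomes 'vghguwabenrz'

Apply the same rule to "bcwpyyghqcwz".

pyyghqcwzbcw

The pattern: move the first 3 characters to the end (rotate left by 3).
Applying that to "bcwpyyghqcwz" gives "pyyghqcwzbcw".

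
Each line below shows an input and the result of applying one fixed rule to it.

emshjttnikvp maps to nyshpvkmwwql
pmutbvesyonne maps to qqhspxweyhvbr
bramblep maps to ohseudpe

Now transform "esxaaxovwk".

yznhvaddar

In each case the input is transformed by: move the last 3 characters to the front (rotate right by 3), then shift every letter 3 places forward in the alphabet (wrapping around).
Working it through for "esxaaxovwk": intermediate "vwkesxaaxo", final "yznhvaddar".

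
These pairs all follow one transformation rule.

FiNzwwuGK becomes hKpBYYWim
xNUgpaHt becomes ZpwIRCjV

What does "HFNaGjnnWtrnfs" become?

jhpCiLPPyVTPHU

The pattern: flip the case of every letter, then shift every letter 2 places forward in the alphabet (wrapping around).
For "HFNaGjnnWtrnfs", step one produces "hfnAgJNNwTRNFS"; step two turns that into "jhpCiLPPyVTPHU".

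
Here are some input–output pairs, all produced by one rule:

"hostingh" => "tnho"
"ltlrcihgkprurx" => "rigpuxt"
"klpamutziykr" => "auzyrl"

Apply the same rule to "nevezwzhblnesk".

The pattern: move the first 3 characters to the end (rotate left by 3), then keep every other character starting from the first (positions 1st, 3rd, 5th, ...).
For "nevezwzhblnesk", step one produces "ezwzhblnesknev"; step two turns that into "ewhleke".
(Check on "ltlrcihgkprurx": → "rcihgkprurxltl" → "rigpuxt" ✓)

ewhleke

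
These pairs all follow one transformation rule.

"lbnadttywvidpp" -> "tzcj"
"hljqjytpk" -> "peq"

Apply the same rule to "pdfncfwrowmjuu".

Each output is the input with this applied: keep one character in every 3, starting at position 3 (positions 3rd, 6th, 9th, ...), then shift every letter 6 places forward in the alphabet (wrapping around).
Starting from "pdfncfwrowmjuu": after the first operation, "ffoj"; after the second, "llup".

llup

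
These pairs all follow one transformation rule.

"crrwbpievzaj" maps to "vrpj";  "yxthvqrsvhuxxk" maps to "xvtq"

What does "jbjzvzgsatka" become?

In each case the input is transformed by: keep one character in every 3, starting at position 3 (positions 3rd, 6th, 9th, ...), then sort the characters into reverse alphabetical order.
Working it through for "jbjzvzgsatka": intermediate "jzaa", final "zjaa".
(Check on "yxthvqrsvhuxxk": → "tqvx" → "xvtq" ✓)

zjaa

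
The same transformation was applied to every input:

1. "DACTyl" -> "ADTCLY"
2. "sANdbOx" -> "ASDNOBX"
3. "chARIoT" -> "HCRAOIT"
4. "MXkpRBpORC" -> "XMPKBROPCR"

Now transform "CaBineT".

Rule — swap each adjacent pair of characters (1↔2, 3↔4, ...), then convert every letter to uppercase.
For "CaBineT", step one produces "aCiBenT"; step two turns that into "ACIBENT".
(Check on "chARIoT": → "hcRAoIT" → "HCRAOIT" ✓)

ACIBENT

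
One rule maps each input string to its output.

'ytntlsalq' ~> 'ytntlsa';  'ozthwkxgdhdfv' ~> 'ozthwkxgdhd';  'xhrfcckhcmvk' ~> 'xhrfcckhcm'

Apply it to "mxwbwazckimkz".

The transformation: delete the last 2 characters.
On "mxwbwazckimkz" that produces "mxwbwazckim".

mxwbwazckim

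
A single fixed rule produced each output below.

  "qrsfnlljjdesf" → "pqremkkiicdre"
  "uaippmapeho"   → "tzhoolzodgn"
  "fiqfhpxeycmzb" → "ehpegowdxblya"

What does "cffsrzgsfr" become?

beerqyfreq

The pattern: shift every letter 1 place backward in the alphabet (wrapping around).
So "cffsrzgsfr" becomes "beerqyfreq".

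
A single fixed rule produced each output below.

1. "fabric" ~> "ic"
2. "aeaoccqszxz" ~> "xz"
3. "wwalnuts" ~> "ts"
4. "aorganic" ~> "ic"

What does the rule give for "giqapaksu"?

The pattern: keep only the last 2 characters.
Doing the same to "giqapaksu": "su".

su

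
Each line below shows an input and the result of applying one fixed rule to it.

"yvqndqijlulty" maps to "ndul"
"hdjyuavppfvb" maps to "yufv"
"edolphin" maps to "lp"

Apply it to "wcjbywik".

by

Looking at the pairs, the operation is to swap each adjacent pair of characters (1↔2, 3↔4, ...), then keep one character in every 3, starting at position 3 (positions 3rd, 6th, 9th, ...).
Applying both steps to "wcjbywik": "cwbjwyki", then "by".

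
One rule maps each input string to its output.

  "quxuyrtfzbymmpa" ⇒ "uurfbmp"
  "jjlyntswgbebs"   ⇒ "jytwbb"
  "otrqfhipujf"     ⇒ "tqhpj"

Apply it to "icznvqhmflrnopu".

The transformation: keep every other character starting from the second (positions 2nd, 4th, 6th, ...).
Applying that to "icznvqhmflrnopu" gives "cnqmlnp".

cnqmlnp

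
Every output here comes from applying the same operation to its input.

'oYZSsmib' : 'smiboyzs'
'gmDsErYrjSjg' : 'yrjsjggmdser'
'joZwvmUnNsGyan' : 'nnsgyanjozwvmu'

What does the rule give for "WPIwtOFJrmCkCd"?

jrmckcdwpiwtof

Each output is the input with this applied: swap the front and back halves of the string, then convert every letter to lowercase.
For "WPIwtOFJrmCkCd", step one produces "JrmCkCdWPIwtOF"; step two turns that into "jrmckcdwpiwtof".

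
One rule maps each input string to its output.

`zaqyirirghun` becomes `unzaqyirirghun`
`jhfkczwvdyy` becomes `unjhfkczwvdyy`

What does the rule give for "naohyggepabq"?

unnaohyggepabq

The transformation: prepend "un".
For "naohyggepabq" the result is "unnaohyggepabq".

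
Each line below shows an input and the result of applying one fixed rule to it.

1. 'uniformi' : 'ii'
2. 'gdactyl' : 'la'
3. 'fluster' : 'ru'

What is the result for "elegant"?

te

Each output is the input with this applied: move the last 3 characters to the front (rotate right by 3), then keep one character in every 3, starting at position 3 (positions 3rd, 6th, 9th, ...).
Applying both steps to "elegant": "anteleg", then "te".
(Check on "uniformi": → "rmiunifo" → "ii" ✓)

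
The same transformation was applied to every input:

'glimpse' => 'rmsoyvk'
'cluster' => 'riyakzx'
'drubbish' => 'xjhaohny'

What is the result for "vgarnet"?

The pattern: shift every letter 6 places forward in the alphabet (wrapping around), then swap each adjacent pair of characters (1↔2, 3↔4, ...).
Applying both steps to "vgarnet": "bmgxtkz", then "mbxgktz".
(Check on "glimpse": → "mrosvyk" → "rmsoyvk" ✓)

mbxgktz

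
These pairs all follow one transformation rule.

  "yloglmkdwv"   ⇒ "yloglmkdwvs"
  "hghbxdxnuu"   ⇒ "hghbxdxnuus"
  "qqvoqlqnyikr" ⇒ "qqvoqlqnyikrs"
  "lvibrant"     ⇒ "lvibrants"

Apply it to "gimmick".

Each output is the input with this applied: append "s".
Doing the same to "gimmick": "gimmicks".

gimmicks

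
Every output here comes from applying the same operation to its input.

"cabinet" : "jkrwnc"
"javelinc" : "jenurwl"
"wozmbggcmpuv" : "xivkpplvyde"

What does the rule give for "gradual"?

The rule is to delete the first character, then shift every letter 9 places forward in the alphabet (wrapping around).
For "gradual" the result is "ajmdju".

ajmdju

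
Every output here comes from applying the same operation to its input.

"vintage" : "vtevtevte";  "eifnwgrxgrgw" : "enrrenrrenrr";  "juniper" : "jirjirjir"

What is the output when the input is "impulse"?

Rule — keep one character in every 3, starting at position 1 (positions 1st, 4th, 7th, ...), then write the whole string 3 times in a row.
On "impulse": the first step gives "iue", and the second then gives "iueiueiue".

iueiueiue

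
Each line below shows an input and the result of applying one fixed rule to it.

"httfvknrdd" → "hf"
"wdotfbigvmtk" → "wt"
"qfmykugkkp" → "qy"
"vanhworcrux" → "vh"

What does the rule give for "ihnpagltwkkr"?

ip

Looking at the pairs, the operation is to keep one character in every 3, starting at position 1 (positions 1st, 4th, 7th, ...), then delete the last 2 characters.
Starting from "ihnpagltwkkr": after the first operation, "iplk"; after the second, "ip".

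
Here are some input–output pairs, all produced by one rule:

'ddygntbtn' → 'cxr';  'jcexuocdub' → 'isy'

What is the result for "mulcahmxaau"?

ple

What's happening: shift every letter 4 places forward in the alphabet (wrapping around), then keep one character in every 3, starting at position 3 (positions 3rd, 6th, 9th, ...).
Applying both steps to "mulcahmxaau": "qypgelqbeey", then "ple".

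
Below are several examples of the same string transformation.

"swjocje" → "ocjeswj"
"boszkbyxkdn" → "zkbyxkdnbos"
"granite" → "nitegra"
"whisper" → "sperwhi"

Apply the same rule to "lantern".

The transformation: move the first 3 characters to the end (rotate left by 3).
For "lantern" the result is "ternlan".

ternlan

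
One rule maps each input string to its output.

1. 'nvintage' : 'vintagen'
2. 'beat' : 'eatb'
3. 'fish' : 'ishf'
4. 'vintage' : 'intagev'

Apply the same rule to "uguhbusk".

guhbusku

What's happening: move the first character to the end.
Doing the same to "uguhbusk": "guhbusku".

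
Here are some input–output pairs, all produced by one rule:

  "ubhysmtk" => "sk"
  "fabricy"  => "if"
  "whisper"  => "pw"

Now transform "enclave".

ae

Rule — move the first 2 characters to the end (rotate left by 2), then keep one character in every 3, starting at position 3 (positions 3rd, 6th, 9th, ...).
On "enclave": the first step gives "claveen", and the second then gives "ae".
(Check on "fabricy": → "bricyfa" → "if" ✓)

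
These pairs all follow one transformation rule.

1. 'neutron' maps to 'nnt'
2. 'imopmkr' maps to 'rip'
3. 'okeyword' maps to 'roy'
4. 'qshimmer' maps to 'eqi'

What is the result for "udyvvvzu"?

zuv

Looking at the pairs, the operation is to keep one character in every 3, starting at position 1 (positions 1st, 4th, 7th, ...), then move the last character to the front.
On "udyvvvzu": the first step gives "uvz", and the second then gives "zuv".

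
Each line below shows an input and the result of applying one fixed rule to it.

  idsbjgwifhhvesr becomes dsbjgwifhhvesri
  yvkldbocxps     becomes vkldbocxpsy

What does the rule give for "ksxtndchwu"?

sxtndchwuk

What's happening: move the first character to the end.
On "ksxtndchwu" that produces "sxtndchwuk".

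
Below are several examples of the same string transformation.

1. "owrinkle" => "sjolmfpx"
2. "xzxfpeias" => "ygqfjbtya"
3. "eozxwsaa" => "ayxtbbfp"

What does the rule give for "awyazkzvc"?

The pattern: move the first 2 characters to the end (rotate left by 2), then shift every letter 1 place forward in the alphabet (wrapping around).
On "awyazkzvc": the first step gives "yazkzvcaw", and the second then gives "zbalawdbx".

zbalawdbx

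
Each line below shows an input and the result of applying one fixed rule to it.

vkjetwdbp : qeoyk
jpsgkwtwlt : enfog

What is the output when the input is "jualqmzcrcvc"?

evlumq

The transformation: shift every letter 5 places backward in the alphabet (wrapping around), then keep every other character starting from the first (positions 1st, 3rd, 5th, ...).
On "jualqmzcrcvc": the first step gives "epvglhuxmxqx", and the second then gives "evlumq".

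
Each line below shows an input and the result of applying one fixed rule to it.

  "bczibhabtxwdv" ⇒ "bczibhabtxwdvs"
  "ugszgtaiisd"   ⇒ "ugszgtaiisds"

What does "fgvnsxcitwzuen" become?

The pattern: append "s".
Applying that to "fgvnsxcitwzuen" gives "fgvnsxcitwzuens".

fgvnsxcitwzuens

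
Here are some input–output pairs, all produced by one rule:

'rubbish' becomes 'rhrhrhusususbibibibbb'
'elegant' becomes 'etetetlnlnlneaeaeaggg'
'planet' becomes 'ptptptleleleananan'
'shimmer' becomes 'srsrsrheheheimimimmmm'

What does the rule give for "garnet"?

gtgtgtaeaeaernrnrn

The transformation: repeat every character 3 times, then take characters alternately from the front and the back (1st, last, 2nd, 2nd-last, ...).
Working it through for "garnet": intermediate "gggaaarrrnnneeettt", final "gtgtgtaeaeaernrnrn".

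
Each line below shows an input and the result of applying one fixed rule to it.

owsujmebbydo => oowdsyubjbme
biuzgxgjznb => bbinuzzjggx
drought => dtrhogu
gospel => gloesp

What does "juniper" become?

jruenpi

Rule — take characters alternately from the front and the back (1st, last, 2nd, 2nd-last, ...).
For "juniper" the result is "jruenpi".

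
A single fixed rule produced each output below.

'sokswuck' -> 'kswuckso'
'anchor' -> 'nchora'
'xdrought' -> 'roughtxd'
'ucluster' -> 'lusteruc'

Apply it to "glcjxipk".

In each case the input is transformed by: move the last 2 characters to the front (rotate right by 2), then swap the front and back halves of the string.
For "glcjxipk", step one produces "pkglcjxi"; step two turns that into "cjxipkgl".

cjxipkgl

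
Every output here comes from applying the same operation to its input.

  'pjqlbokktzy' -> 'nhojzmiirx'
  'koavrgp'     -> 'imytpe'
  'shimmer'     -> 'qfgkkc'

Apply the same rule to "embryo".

The transformation: shift every letter 2 places backward in the alphabet (wrapping around), then delete the last character.
On "embryo": the first step gives "ckzpwm", and the second then gives "ckzpw".

ckzpw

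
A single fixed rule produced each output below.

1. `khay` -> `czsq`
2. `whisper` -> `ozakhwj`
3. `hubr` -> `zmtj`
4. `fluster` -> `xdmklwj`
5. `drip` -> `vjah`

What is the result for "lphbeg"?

The pattern: shift every letter 8 places backward in the alphabet (wrapping around).
Doing the same to "lphbeg": "dhztwy".

dhztwy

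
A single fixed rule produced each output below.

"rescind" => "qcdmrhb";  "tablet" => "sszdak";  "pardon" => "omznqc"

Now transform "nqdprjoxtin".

mmphcsowqni

The pattern: take characters alternately from the front and the back (1st, last, 2nd, 2nd-last, ...), then shift every letter 1 place backward in the alphabet (wrapping around).
Working it through for "nqdprjoxtin": intermediate "nnqidtpxroj", final "mmphcsowqni".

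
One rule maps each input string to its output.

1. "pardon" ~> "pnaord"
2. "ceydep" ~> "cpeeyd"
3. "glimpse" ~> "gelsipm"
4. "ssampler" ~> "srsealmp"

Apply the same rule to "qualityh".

qhuyatli

The pattern: take characters alternately from the front and the back (1st, last, 2nd, 2nd-last, ...).
So "qualityh" becomes "qhuyatli".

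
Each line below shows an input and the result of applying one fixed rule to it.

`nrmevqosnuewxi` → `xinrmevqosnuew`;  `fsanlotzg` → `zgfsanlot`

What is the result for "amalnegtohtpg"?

pgamalnegtoht

Each output is the input with this applied: move the last 2 characters to the front (rotate right by 2).
On "amalnegtohtpg" that produces "pgamalnegtoht".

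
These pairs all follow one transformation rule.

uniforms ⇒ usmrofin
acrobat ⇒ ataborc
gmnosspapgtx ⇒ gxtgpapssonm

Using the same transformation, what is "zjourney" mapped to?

The pattern: move the first character to the end, then reverse the string.
For "zjourney", step one produces "journeyz"; step two turns that into "zyenruoj".

zyenruoj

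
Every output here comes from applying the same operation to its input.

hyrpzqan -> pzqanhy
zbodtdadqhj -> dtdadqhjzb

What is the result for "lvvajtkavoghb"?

Looking at the pairs, the operation is to move the first 3 characters to the end (rotate left by 3), then delete the last character.
"lvvajtkavoghb" → "ajtkavoghblvv" → "ajtkavoghblv".

ajtkavoghblv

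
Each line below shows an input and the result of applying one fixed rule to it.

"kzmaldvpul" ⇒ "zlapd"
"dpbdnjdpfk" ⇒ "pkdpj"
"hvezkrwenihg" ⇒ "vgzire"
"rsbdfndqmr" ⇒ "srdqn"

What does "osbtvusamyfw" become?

swtyua

What's happening: keep every other character starting from the second (positions 2nd, 4th, 6th, ...), then take characters alternately from the front and the back (1st, last, 2nd, 2nd-last, ...).
On "osbtvusamyfw": the first step gives "stuayw", and the second then gives "swtyua".
(Check on "rsbdfndqmr": → "sdnqr" → "srdqn" ✓)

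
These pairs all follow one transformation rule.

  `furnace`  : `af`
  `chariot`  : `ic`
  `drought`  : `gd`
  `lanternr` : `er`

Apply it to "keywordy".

The transformation: move the first 2 characters to the end (rotate left by 2), then keep one character in every 3, starting at position 3 (positions 3rd, 6th, 9th, ...).
Applying both steps to "keywordy": "ywordyke", then "oy".

oy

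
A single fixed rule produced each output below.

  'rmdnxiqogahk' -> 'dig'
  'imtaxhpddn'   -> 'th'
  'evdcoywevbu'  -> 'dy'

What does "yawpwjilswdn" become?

wjs

Looking at the pairs, the operation is to delete the last 3 characters, then keep one character in every 3, starting at position 3 (positions 3rd, 6th, 9th, ...).
Starting from "yawpwjilswdn": after the first operation, "yawpwjils"; after the second, "wjs".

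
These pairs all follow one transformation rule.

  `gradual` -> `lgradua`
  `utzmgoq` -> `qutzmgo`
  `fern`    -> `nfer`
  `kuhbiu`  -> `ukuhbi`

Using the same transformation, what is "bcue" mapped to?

The pattern: move the last character to the front.
Doing the same to "bcue": "ebcu".

ebcu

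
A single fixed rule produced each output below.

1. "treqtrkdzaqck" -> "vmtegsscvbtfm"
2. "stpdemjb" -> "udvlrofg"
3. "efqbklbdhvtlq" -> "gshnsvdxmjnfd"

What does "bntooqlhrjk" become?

In each case the input is transformed by: shift every letter 2 places forward in the alphabet (wrapping around), then take characters alternately from the front and the back (1st, last, 2nd, 2nd-last, ...).
For "bntooqlhrjk", step one produces "dpvqqsnjtlm"; step two turns that into "dmplvtqjqns".

dmplvtqjqns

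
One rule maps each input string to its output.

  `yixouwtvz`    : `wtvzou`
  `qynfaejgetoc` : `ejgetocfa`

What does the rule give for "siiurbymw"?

bymwur

The pattern: delete the first 3 characters, then move the first 2 characters to the end (rotate left by 2).
"siiurbymw" → "bymwur".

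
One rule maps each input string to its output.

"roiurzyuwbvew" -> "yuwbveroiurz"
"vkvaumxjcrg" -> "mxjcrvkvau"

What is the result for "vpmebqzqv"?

Each output is the input with this applied: delete the last character, then swap the front and back halves of the string.
Working it through for "vpmebqzqv": intermediate "vpmebqzq", final "bqzqvpme".

bqzqvpme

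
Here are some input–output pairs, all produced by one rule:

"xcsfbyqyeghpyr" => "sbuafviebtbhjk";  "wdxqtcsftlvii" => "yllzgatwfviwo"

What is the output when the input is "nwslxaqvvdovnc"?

yqfqzvoadtyygr

The transformation: shift every letter 3 places forward in the alphabet (wrapping around), then move the last 3 characters to the front (rotate right by 3).
For "nwslxaqvvdovnc", step one produces "qzvoadtyygryqf"; step two turns that into "yqfqzvoadtyygr".
(Check on "wdxqtcsftlvii": → "zgatwfviwoyll" → "yllzgatwfviwo" ✓)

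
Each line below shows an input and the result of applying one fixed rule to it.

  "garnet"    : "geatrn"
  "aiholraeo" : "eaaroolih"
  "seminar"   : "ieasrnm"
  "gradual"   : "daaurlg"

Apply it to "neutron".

nneutro

What's happening: sort the characters into reverse alphabetical order, then move the last 3 characters to the front (rotate right by 3).
On "neutron": the first step gives "utronne", and the second then gives "nneutro".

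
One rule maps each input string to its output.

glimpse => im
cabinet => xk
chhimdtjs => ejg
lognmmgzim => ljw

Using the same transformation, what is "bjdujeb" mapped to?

The pattern: shift every letter 3 places backward in the alphabet (wrapping around), then keep one character in every 3, starting at position 2 (positions 2nd, 5th, 8th, ...).
For "bjdujeb", step one produces "ygargby"; step two turns that into "gg".

gg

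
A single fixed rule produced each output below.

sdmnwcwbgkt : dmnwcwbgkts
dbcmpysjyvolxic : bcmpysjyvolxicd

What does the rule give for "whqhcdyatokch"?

The transformation: move the first character to the end.
For "whqhcdyatokch" the result is "hqhcdyatokchw".

hqhcdyatokchw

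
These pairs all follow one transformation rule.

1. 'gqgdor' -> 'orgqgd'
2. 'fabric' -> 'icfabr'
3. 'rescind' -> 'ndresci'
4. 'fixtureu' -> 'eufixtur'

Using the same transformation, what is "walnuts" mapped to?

tswalnu

Looking at the pairs, the operation is to move the last 2 characters to the front (rotate right by 2).
Doing the same to "walnuts": "tswalnu".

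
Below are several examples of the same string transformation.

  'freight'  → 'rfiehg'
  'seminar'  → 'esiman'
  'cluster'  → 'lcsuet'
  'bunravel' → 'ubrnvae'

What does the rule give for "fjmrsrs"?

The transformation: delete the last character, then swap each adjacent pair of characters (1↔2, 3↔4, ...).
Doing the same to "fjmrsrs": "jfrmrs".

jfrmrs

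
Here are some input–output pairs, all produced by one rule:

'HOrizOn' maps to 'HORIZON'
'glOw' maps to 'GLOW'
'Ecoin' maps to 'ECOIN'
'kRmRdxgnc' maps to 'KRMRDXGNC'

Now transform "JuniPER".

JUNIPER

In each case the input is transformed by: convert every letter to uppercase.
Applying that to "JuniPER" gives "JUNIPER".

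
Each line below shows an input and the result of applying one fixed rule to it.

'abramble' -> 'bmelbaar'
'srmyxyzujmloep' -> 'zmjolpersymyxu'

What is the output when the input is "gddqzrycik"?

zcykidgqdr

The transformation: swap each adjacent pair of characters (1↔2, 3↔4, ...), then swap the front and back halves of the string.
"gddqzrycik" → "dgqdrzcyki" → "zcykidgqdr".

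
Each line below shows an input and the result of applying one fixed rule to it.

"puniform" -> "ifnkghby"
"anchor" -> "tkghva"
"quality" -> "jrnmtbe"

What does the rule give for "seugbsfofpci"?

lbxvnizyuhly

The transformation: shift every letter 7 places backward in the alphabet (wrapping around), then take characters alternately from the front and the back (1st, last, 2nd, 2nd-last, ...).
"seugbsfofpci" → "lxnzulyhyivb" → "lbxvnizyuhly".
(Check on "anchor": → "tgvahk" → "tkghva" ✓)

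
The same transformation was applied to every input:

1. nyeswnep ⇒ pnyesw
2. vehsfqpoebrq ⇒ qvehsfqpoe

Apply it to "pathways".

spathw

What's happening: move the last 3 characters to the front (rotate right by 3), then delete the first 2 characters.
On "pathways": the first step gives "ayspathw", and the second then gives "spathw".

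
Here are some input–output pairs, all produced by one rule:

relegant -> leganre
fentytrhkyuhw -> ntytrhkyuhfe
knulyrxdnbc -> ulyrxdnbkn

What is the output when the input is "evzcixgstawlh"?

The rule is to delete the last character, then move the first 2 characters to the end (rotate left by 2).
For "evzcixgstawlh" the result is "zcixgstawlev".

zcixgstawlev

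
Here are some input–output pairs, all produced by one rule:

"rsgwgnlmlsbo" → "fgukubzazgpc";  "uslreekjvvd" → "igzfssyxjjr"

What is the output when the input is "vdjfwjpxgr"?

What's happening: shift every letter 12 places backward in the alphabet (wrapping around).
So "vdjfwjpxgr" becomes "jrxtkxdluf".

jrxtkxdluf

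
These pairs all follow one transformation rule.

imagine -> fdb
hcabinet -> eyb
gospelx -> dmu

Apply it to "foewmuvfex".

ctsu

Each output is the input with this applied: keep one character in every 3, starting at position 1 (positions 1st, 4th, 7th, ...), then shift every letter 3 places backward in the alphabet (wrapping around).
Applying both steps to "foewmuvfex": "fwvx", then "ctsu".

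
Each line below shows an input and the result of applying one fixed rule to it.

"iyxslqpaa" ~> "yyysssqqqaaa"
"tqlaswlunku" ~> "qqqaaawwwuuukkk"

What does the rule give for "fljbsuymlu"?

lllbbbuuummmuuu

The transformation: keep every other character starting from the second (positions 2nd, 4th, 6th, ...), then repeat every character 3 times.
Working it through for "fljbsuymlu": intermediate "lbumu", final "lllbbbuuummmuuu".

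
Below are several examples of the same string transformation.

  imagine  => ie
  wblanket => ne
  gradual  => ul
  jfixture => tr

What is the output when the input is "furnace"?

The pattern: keep every other character starting from the first (positions 1st, 3rd, 5th, ...), then delete the first 2 characters.
On "furnace": the first step gives "frae", and the second then gives "ae".

ae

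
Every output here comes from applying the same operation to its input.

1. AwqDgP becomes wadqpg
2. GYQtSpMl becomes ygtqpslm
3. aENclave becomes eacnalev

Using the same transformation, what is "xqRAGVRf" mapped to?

Each output is the input with this applied: swap each adjacent pair of characters (1↔2, 3↔4, ...), then convert every letter to lowercase.
Doing the same to "xqRAGVRf": "qxarvgfr".
(Check on "AwqDgP": → "wADqPg" → "wadqpg" ✓)

qxarvgfr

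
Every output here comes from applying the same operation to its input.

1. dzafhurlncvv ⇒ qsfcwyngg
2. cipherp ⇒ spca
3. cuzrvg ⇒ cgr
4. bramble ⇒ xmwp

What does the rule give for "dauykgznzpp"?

The rule is to delete the first 3 characters, then shift every letter 11 places forward in the alphabet (wrapping around).
"dauykgznzpp" → "ykgznzpp" → "jvrkykaa".
(Check on "bramble": → "mble" → "xmwp" ✓)

jvrkykaa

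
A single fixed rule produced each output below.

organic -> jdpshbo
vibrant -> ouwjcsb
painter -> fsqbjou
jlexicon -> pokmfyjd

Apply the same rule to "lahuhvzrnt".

oumbiviwas

The pattern: shift every letter 1 place forward in the alphabet (wrapping around), then move the last 2 characters to the front (rotate right by 2).
So "lahuhvzrnt" becomes "oumbiviwas".
(Check on "jlexicon": → "kmfyjdpo" → "pokmfyjd" ✓)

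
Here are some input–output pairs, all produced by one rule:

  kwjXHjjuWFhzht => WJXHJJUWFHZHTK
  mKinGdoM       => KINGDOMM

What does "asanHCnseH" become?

The transformation: move the first character to the end, then convert every letter to uppercase.
On "asanHCnseH": the first step gives "sanHCnseHa", and the second then gives "SANHCNSEHA".

SANHCNSEHA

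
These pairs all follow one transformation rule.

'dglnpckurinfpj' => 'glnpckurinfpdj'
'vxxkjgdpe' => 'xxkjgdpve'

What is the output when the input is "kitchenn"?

In each case the input is transformed by: swap the first and last characters, then move the first character to the end.
Applying both steps to "kitchenn": "nitchenk", then "itchenkn".

itchenkn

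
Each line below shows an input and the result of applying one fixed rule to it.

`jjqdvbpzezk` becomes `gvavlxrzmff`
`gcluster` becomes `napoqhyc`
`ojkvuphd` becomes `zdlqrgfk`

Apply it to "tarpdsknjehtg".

cpdafjgozlnwp

Each output is the input with this applied: shift every letter 4 places backward in the alphabet (wrapping around), then reverse the string.
On "tarpdsknjehtg": the first step gives "pwnlzogjfadpc", and the second then gives "cpdafjgozlnwp".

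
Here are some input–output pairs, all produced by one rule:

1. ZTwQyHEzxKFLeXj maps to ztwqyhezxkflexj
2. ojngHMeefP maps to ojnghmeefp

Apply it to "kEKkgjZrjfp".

Rule — convert every letter to lowercase.
Applying that to "kEKkgjZrjfp" gives "kekkgjzrjfp".

kekkgjzrjfp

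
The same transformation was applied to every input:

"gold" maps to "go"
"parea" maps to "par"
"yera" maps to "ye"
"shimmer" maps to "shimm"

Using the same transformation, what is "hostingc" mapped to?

The rule is to delete the last 2 characters.
"hostingc" → "hostin".

hostin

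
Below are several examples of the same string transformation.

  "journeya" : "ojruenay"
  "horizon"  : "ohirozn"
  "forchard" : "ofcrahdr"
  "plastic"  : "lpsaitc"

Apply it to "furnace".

The transformation: swap each adjacent pair of characters (1↔2, 3↔4, ...).
"furnace" → "ufnrcae".

ufnrcae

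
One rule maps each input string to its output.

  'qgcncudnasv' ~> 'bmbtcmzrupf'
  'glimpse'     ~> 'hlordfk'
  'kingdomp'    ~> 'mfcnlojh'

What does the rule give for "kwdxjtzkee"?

Looking at the pairs, the operation is to move the first 2 characters to the end (rotate left by 2), then shift every letter 1 place backward in the alphabet (wrapping around).
On "kwdxjtzkee": the first step gives "dxjtzkeekw", and the second then gives "cwisyjddjv".

cwisyjddjv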